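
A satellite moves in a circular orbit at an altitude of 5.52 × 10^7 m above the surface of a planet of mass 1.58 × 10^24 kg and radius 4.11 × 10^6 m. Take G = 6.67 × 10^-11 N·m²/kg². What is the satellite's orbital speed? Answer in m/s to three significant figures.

Orbital radius r = R + h = 4.11 × 10^6 + 5.52 × 10^7 = 5.931 × 10^7 m.
Gravity supplies the centripetal force: G M m / r² = m v² / r, so v = √(GM/r).
v = √(6.67 × 10^-11 × 1.58 × 10^24 / 5.931 × 10^7) = √(1.777 × 10^6) = 1333 m/s.

1330 m/s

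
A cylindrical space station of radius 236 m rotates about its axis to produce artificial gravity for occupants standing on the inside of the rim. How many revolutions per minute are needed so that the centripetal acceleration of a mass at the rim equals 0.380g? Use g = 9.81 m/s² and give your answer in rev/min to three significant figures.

Require ω²r = 0.380g, so ω = √(0.380 × 9.81/236) = 0.1257 rad/s.
In rev/min: ω × 60/(2π) = 0.1257 × 60/(2π) = 1.200 rev/min.

1.20 rev/min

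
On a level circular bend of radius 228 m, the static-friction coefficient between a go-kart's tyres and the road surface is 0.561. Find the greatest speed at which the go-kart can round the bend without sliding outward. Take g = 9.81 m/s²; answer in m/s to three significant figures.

On a flat curve, static friction is the only horizontal force, so it must supply the full centripetal force: μ_s m g = m v²/r.
Mass cancels: v_max = √(μ_s g r) = √(0.561 × 9.81 × 228) = √1255 = 35.42 m/s.

35.4 m/s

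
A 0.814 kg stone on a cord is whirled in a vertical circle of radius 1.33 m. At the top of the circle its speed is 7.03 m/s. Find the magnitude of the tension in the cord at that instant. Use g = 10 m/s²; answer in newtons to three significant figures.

At the top, both T and the weight mg point inward (toward the centre), so T + mg = mv²/r.
T = m(v²/r − g) = 0.814 × ((7.03)²/1.33 − 10.0) = 0.814 × (37.16 − 10.0) = 0.814 × 27.16 = 22.11 N.

22.1 N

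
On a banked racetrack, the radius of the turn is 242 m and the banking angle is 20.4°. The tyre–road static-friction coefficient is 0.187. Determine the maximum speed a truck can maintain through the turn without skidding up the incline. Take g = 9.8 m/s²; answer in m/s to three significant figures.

37.7 m/s

At the maximum speed, friction acts down the slope at its limiting value f = μN. Radially (horizontal, toward centre): N sinθ + μN cosθ = mv²/r. Vertically: N cosθ − μN sinθ = mg.
Dividing: v² = r g (sinθ + μcosθ)/(cosθ − μsinθ).
sinθ + μcosθ = 0.3486 + 0.187×0.9373 = 0.5238; cosθ − μsinθ = 0.9373 − 0.187×0.3486 = 0.8721.
v² = 242 × 9.8 × 0.5238/0.8721 = 1425 m²/s², so v = 37.74 m/s.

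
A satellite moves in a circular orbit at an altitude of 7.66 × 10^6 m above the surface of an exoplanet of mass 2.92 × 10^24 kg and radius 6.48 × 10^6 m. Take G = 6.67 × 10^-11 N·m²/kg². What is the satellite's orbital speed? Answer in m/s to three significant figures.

Orbital radius r = R + h = 6.48 × 10^6 + 7.66 × 10^6 = 1.414 × 10^7 m.
Gravity supplies the centripetal force: G M m / r² = m v² / r, so v = √(GM/r).
v = √(6.67 × 10^-11 × 2.92 × 10^24 / 1.414 × 10^7) = √(1.377 × 10^7) = 3711 m/s.

3710 m/s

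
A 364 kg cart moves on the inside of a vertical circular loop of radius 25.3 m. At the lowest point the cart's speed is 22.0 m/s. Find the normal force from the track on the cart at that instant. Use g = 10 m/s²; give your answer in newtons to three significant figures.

At the lowest point, N points up (toward the centre) and the weight mg points down (away from the centre), so the net inward force is N − mg = mv²/r.
N = m(v²/r + g) = 364 × ((22.0)²/25.3 + 10.0) = 364 × (19.13 + 10.0) = 364 × 29.13 = 10600 N.

10600 N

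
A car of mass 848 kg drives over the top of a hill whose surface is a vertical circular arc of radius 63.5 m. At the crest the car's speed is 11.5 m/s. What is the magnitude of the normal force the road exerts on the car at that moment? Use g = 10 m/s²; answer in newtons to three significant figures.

At the crest the centripetal acceleration points downward (toward the centre of the arc), so mg − N = mv²/r.
N = m(g − v²/r) = 848 × (10.0 − (11.5)²/63.5) = 848 × (10.0 − 2.083) = 848 × 7.917 = 6714 N.

6710 N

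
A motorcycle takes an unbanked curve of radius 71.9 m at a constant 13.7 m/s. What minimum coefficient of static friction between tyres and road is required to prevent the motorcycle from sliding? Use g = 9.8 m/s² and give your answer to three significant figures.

Friction provides the centripetal force: μ_s m g = m v²/r, so μ_s = v²/(g r) = (13.70)²/(9.8 × 71.9) = 187.7/704.6 = 0.2664.

0.266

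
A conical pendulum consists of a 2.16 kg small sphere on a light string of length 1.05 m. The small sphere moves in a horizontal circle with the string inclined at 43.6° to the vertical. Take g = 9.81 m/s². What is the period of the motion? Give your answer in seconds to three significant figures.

1.75 s

r = L sinθ = 0.7241 m. From T sinθ = mω²r and T cosθ = mg: tanθ = ω²r/g, so ω² = g tanθ / r = g/(L cosθ).
ω = √(g/(L cosθ)) = √(9.81/(1.05 × 0.7242)) = √12.90 = 3.592 rad/s.
Period = 2π/ω = 1.749 s.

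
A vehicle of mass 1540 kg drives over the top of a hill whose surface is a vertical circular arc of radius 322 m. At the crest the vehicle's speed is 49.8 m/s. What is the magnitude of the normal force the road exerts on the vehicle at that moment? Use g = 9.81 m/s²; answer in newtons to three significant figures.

3250 N

At the crest the centripetal acceleration points downward (toward the centre of the arc), so mg − N = mv²/r.
N = m(g − v²/r) = 1540 × (9.81 − (49.8)²/322) = 1540 × (9.81 − 7.702) = 1540 × 2.108 = 3246 N.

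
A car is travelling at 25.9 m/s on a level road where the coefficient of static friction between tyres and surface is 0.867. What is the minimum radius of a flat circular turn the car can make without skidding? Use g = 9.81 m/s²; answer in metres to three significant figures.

At the limit, μ_s m g = m v²/r, so r_min = v²/(μ_s g) = (25.9)²/(0.867 × 9.81) = 670.8/8.505 = 78.87 m.

78.9 m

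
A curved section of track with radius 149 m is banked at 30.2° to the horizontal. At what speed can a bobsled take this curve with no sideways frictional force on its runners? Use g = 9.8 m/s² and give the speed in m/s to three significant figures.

On a frictionless banked curve, N sinθ = mv²/r and N cosθ = mg, so tanθ = v²/(rg).
v = √(r g tanθ) = √(149 × 9.8 × tan 30.2°) = √(149 × 9.8 × 0.5820) = √849.9 = 29.15 m/s.

29.2 m/s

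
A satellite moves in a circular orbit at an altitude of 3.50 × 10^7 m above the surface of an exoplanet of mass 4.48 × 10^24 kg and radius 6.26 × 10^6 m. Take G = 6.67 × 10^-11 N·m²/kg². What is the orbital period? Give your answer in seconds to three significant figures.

r = R + h = 6.26 × 10^6 + 3.50 × 10^7 = 4.126 × 10^7 m. Gravity provides the centripetal force: G M m / r² = m v² / r ⇒ v = √(GM/r) = 2691 m/s.
T = 2πr/v = 2π × 4.126 × 10^7 / 2691 = 96330 s.

96300 s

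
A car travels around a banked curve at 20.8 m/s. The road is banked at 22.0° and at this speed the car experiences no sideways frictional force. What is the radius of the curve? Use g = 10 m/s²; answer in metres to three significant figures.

107 m

Frictionless banking: tanθ = v²/(rg), so r = v²/(g tanθ).
r = (20.8)²/(10.0 × tan 22.0°) = 432.6/(10.0 × 0.4040) = 432.6/4.040 = 107.1 m.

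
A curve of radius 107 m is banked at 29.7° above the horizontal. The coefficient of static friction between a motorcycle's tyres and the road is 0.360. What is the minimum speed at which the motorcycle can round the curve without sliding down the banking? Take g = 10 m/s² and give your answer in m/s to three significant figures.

13.7 m/s

At the minimum speed, friction acts up the slope at its limiting value f = μN. Radially (horizontal, toward centre): N sinθ − μN cosθ = mv²/r. Vertically: N cosθ + μN sinθ = mg.
Dividing: v² = r g (sinθ − μcosθ)/(cosθ + μsinθ).
sinθ − μcosθ = 0.4955 − 0.360×0.8686 = 0.1828; cosθ + μsinθ = 0.8686 + 0.360×0.4955 = 1.047.
v² = 107 × 10.0 × 0.1828/1.047 = 186.8 m²/s², so v = 13.67 m/s.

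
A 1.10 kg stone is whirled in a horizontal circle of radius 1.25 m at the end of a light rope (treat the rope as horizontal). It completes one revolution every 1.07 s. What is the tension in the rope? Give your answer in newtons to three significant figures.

v = 2πr/T = 2π × 1.25/1.07 = 7.340 m/s.
The tension is the only horizontal force, so it supplies the full centripetal force: T = m v²/r = 1.10 × (7.340)²/1.25 = 1.10 × 53.88/1.25 = 47.41 N.

47.4 N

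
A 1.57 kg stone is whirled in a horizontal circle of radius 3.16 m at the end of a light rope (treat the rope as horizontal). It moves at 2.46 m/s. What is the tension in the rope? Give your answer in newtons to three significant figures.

The tension is the only horizontal force, so it supplies the full centripetal force: T = m v²/r = 1.57 × (2.460)²/3.16 = 1.57 × 6.052/3.16 = 3.007 N.

3.01 N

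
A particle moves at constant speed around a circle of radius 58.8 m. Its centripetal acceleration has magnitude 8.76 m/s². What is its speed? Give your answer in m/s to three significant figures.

22.7 m/s

a_c = v²/r ⇒ v = √(a_c · r) = √(8.76 × 58.8) = √515.1 = 22.70 m/s.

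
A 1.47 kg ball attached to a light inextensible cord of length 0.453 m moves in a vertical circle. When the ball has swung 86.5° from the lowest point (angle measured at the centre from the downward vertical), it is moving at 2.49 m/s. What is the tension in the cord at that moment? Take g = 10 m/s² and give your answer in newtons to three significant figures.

Take the radial direction toward the centre of the circle as positive. The component of the weight along the string toward the centre is −mg cos φ (φ measured from the bottom), so Newton's second law along the string gives T − mg cos φ = m v²/r.
cos 86.5° = 0.06105, so T = m(v²/r + g cos φ) = 1.47 × ((2.49)²/0.453 + 10.0 × 0.06105) = 1.47 × (13.69 + (0.6105)) = 1.47 × 14.30 = 21.02 N.

21.0 N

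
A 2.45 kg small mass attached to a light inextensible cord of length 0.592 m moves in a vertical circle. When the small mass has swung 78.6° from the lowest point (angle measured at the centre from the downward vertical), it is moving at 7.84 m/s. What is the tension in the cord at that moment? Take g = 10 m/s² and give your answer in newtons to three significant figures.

Take the radial direction toward the centre of the circle as positive. The component of the weight along the string toward the centre is −mg cos φ (φ measured from the bottom), so Newton's second law along the string gives T − mg cos φ = m v²/r.
cos 78.6° = 0.1977, so T = m(v²/r + g cos φ) = 2.45 × ((7.84)²/0.592 + 10.0 × 0.1977) = 2.45 × (103.8 + (1.977)) = 2.45 × 105.8 = 259.2 N.

259 N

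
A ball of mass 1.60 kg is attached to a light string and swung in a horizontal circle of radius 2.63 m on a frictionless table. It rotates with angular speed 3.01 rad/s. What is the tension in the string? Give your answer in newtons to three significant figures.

v = ωr = 3.01 × 2.63 = 7.916 m/s.
The tension is the only horizontal force, so it supplies the full centripetal force: T = m v²/r = 1.60 × (7.916)²/2.63 = 1.60 × 62.67/2.63 = 38.12 N.

38.1 N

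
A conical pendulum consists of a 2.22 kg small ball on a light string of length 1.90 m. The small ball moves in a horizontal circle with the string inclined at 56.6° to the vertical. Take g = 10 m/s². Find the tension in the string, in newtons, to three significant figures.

40.3 N

Vertically the bob has no acceleration, so T cosθ = mg.
T = mg/cosθ = 2.22 × 10.0 / cos 56.6° = 22.20/0.5505 = 40.33 N.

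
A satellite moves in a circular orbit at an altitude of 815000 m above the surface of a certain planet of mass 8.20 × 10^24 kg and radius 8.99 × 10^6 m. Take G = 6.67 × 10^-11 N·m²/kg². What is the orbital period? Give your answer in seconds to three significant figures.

r = R + h = 8.99 × 10^6 + 815000 = 9.805 × 10^6 m. Gravity provides the centripetal force: G M m / r² = m v² / r ⇒ v = √(GM/r) = 7469 m/s.
T = 2πr/v = 2π × 9.805 × 10^6 / 7469 = 8249 s.

8250 s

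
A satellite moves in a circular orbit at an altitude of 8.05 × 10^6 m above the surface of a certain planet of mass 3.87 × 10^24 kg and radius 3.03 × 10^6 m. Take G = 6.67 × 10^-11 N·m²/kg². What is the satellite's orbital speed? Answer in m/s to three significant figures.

4830 m/s

Orbital radius r = R + h = 3.03 × 10^6 + 8.05 × 10^6 = 1.108 × 10^7 m.
Gravity supplies the centripetal force: G M m / r² = m v² / r, so v = √(GM/r).
v = √(6.67 × 10^-11 × 3.87 × 10^24 / 1.108 × 10^7) = √(2.330 × 10^7) = 4827 m/s.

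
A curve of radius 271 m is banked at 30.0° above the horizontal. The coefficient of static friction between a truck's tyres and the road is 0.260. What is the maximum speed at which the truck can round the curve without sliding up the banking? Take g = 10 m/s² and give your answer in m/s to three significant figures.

At the maximum speed, friction acts down the slope at its limiting value f = μN. Radially (horizontal, toward centre): N sinθ + μN cosθ = mv²/r. Vertically: N cosθ − μN sinθ = mg.
Dividing: v² = r g (sinθ + μcosθ)/(cosθ − μsinθ).
sinθ + μcosθ = 0.5000 + 0.260×0.8660 = 0.7252; cosθ − μsinθ = 0.8660 − 0.260×0.5000 = 0.7360.
v² = 271 × 10.0 × 0.7252/0.7360 = 2670 m²/s², so v = 51.67 m/s.

51.7 m/s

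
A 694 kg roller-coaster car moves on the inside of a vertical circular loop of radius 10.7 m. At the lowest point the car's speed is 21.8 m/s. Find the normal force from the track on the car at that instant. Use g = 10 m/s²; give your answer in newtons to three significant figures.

37800 N

At the lowest point, N points up (toward the centre) and the weight mg points down (away from the centre), so the net inward force is N − mg = mv²/r.
N = m(v²/r + g) = 694 × ((21.8)²/10.7 + 10.0) = 694 × (44.41 + 10.0) = 694 × 54.41 = 37760 N.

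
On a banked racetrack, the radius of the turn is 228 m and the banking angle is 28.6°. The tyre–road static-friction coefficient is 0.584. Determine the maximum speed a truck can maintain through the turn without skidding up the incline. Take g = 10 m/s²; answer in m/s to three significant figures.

At the maximum speed, friction acts down the slope at its limiting value f = μN. Radially (horizontal, toward centre): N sinθ + μN cosθ = mv²/r. Vertically: N cosθ − μN sinθ = mg.
Dividing: v² = r g (sinθ + μcosθ)/(cosθ − μsinθ).
sinθ + μcosθ = 0.4787 + 0.584×0.8780 = 0.9914; cosθ − μsinθ = 0.8780 − 0.584×0.4787 = 0.5984.
v² = 228 × 10.0 × 0.9914/0.5984 = 3777 m²/s², so v = 61.46 m/s.

61.5 m/s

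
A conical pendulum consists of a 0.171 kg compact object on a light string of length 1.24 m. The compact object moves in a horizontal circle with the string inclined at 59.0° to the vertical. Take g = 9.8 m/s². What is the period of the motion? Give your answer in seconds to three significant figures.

r = L sinθ = 1.063 m. From T sinθ = mω²r and T cosθ = mg: tanθ = ω²r/g, so ω² = g tanθ / r = g/(L cosθ).
ω = √(g/(L cosθ)) = √(9.8/(1.24 × 0.5150)) = √15.34 = 3.917 rad/s.
Period = 2π/ω = 1.604 s.

1.60 s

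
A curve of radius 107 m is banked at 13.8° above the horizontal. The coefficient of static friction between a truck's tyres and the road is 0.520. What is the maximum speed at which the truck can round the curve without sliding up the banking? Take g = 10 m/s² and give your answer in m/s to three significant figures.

30.6 m/s

At the maximum speed, friction acts down the slope at its limiting value f = μN. Radially (horizontal, toward centre): N sinθ + μN cosθ = mv²/r. Vertically: N cosθ − μN sinθ = mg.
Dividing: v² = r g (sinθ + μcosθ)/(cosθ − μsinθ).
sinθ + μcosθ = 0.2385 + 0.520×0.9711 = 0.7435; cosθ − μsinθ = 0.9711 − 0.520×0.2385 = 0.8471.
v² = 107 × 10.0 × 0.7435/0.8471 = 939.2 m²/s², so v = 30.65 m/s.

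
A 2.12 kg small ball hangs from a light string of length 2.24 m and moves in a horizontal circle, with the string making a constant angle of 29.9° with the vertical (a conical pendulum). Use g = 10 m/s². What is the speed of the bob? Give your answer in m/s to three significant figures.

The radius of the circle is r = L sinθ = 2.24 × sin 29.9° = 1.117 m.
Horizontally T sinθ = mv²/r and vertically T cosθ = mg, so tanθ = v²/(rg).
v = √(r g tanθ) = √(1.117 × 10.0 × 0.5750) = √6.421 = 2.534 m/s.

2.53 m/s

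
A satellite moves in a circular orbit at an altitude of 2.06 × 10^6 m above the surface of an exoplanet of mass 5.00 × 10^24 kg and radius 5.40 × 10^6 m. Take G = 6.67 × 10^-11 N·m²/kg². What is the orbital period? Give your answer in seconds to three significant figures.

r = R + h = 5.40 × 10^6 + 2.06 × 10^6 = 7.460 × 10^6 m. Gravity provides the centripetal force: G M m / r² = m v² / r ⇒ v = √(GM/r) = 6686 m/s.
T = 2πr/v = 2π × 7.460 × 10^6 / 6686 = 7010 s.

7010 s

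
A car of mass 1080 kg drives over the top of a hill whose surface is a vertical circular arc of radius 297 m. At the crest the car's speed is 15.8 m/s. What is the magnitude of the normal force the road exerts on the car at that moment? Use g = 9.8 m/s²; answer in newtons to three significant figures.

At the crest the centripetal acceleration points downward (toward the centre of the arc), so mg − N = mv²/r.
N = m(g − v²/r) = 1080 × (9.8 − (15.8)²/297) = 1080 × (9.8 − 0.8405) = 1080 × 8.959 = 9676 N.

9680 N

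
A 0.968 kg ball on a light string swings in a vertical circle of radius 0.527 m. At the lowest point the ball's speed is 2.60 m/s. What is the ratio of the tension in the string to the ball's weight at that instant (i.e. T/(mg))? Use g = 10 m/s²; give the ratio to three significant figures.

At the bottom, T − mg = mv²/r, so T = m(v²/r + g) and T/(mg) = v²/(rg) + 1 = (2.60)²/(0.527 × 10.0) + 1 = 1.283 + 1 = 2.283.

2.28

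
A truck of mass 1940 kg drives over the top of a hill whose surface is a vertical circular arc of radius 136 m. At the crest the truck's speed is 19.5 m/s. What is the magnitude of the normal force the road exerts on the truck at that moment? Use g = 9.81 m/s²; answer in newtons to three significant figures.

At the crest the centripetal acceleration points downward (toward the centre of the arc), so mg − N = mv²/r.
N = m(g − v²/r) = 1940 × (9.81 − (19.5)²/136) = 1940 × (9.81 − 2.796) = 1940 × 7.014 = 13610 N.

13600 N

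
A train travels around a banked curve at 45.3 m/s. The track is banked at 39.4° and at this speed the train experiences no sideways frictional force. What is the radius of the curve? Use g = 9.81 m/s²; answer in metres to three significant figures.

255 m

Frictionless banking: tanθ = v²/(rg), so r = v²/(g tanθ).
r = (45.3)²/(9.81 × tan 39.4°) = 2052/(9.81 × 0.8214) = 2052/8.058 = 254.7 m.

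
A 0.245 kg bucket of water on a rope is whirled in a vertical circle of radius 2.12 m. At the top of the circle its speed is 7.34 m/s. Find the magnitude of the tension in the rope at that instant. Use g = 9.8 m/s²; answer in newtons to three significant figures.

At the top, both T and the weight mg point inward (toward the centre), so T + mg = mv²/r.
T = m(v²/r − g) = 0.245 × ((7.34)²/2.12 − 9.8) = 0.245 × (25.41 − 9.8) = 0.245 × 15.61 = 3.825 N.

3.83 N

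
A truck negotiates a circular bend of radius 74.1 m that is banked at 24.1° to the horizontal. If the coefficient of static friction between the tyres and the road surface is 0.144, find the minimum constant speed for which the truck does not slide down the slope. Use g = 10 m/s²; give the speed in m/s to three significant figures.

At the minimum speed, friction acts up the slope at its limiting value f = μN. Radially (horizontal, toward centre): N sinθ − μN cosθ = mv²/r. Vertically: N cosθ + μN sinθ = mg.
Dividing: v² = r g (sinθ − μcosθ)/(cosθ + μsinθ).
sinθ − μcosθ = 0.4083 − 0.144×0.9128 = 0.2769; cosθ + μsinθ = 0.9128 + 0.144×0.4083 = 0.9716.
v² = 74.1 × 10.0 × 0.2769/0.9716 = 211.2 m²/s², so v = 14.53 m/s.

14.5 m/s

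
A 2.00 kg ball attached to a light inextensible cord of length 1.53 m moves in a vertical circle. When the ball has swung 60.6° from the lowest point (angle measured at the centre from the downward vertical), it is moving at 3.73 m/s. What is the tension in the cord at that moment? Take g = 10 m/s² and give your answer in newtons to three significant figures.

28.0 N

Take the radial direction toward the centre of the circle as positive. The component of the weight along the string toward the centre is −mg cos φ (φ measured from the bottom), so Newton's second law along the string gives T − mg cos φ = m v²/r.
cos 60.6° = 0.4909, so T = m(v²/r + g cos φ) = 2.00 × ((3.73)²/1.53 + 10.0 × 0.4909) = 2.00 × (9.093 + (4.909)) = 2.00 × 14.00 = 28.00 N.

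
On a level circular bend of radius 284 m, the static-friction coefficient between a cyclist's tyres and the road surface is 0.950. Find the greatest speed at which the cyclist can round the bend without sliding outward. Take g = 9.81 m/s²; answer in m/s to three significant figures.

51.4 m/s

Friction provides the centripetal force on a flat curve. At maximum speed it is at its limiting value: μ_s m g = m v²/r.
Mass cancels: v_max = √(μ_s g r) = √(0.950 × 9.81 × 284) = √2647 = 51.45 m/s.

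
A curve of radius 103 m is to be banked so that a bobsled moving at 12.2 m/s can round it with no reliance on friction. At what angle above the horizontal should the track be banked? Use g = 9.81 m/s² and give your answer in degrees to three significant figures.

For a frictionless banked turn: horizontally N sinθ = mv²/r and vertically N cosθ = mg.
Dividing: tanθ = v²/(r g) = (12.2)²/(103 × 9.81) = 148.8/1010 = 0.1473.
θ = arctan(0.1473) = 8.380°.

8.38°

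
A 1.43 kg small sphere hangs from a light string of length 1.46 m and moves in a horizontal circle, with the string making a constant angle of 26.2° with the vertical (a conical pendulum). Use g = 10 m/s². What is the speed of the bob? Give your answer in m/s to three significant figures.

The radius of the circle is r = L sinθ = 1.46 × sin 26.2° = 0.6446 m.
Horizontally T sinθ = mv²/r and vertically T cosθ = mg, so tanθ = v²/(rg).
v = √(r g tanθ) = √(0.6446 × 10.0 × 0.4921) = √3.172 = 1.781 m/s.

1.78 m/s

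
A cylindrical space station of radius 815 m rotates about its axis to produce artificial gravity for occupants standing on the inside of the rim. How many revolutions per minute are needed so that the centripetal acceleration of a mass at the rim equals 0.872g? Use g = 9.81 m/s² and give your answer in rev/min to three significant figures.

Require ω²r = 0.872g, so ω = √(0.872 × 9.81/815) = 0.1025 rad/s.
In rev/min: ω × 60/(2π) = 0.1025 × 60/(2π) = 0.9783 rev/min.

0.978 rev/min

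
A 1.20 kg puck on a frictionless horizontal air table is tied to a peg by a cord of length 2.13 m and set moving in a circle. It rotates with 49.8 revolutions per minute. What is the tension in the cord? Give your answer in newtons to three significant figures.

69.5 N

ω = 49.8 rev/min × 2π/60 = 5.215 rad/s, so v = ωr = 5.215 × 2.13 = 11.11 m/s.
The tension is the only horizontal force, so it supplies the full centripetal force: T = m v²/r = 1.20 × (11.11)²/2.13 = 1.20 × 123.4/2.13 = 69.51 N.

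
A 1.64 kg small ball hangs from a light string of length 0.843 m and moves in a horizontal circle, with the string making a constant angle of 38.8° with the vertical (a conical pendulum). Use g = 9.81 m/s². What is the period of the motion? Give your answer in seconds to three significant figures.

1.63 s

r = L sinθ = 0.5282 m. From T sinθ = mω²r and T cosθ = mg: tanθ = ω²r/g, so ω² = g tanθ / r = g/(L cosθ).
ω = √(g/(L cosθ)) = √(9.81/(0.843 × 0.7793)) = √14.93 = 3.864 rad/s.
Period = 2π/ω = 1.626 s.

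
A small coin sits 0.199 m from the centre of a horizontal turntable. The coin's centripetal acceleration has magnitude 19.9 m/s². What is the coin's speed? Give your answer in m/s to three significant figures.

a_c = v²/r ⇒ v = √(a_c · r) = √(19.9 × 0.199) = √3.960 = 1.990 m/s.

1.99 m/s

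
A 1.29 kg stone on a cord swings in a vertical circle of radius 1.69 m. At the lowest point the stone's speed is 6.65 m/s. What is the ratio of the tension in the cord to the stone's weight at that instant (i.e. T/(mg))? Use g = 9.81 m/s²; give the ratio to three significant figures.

3.67

At the bottom, T − mg = mv²/r, so T = m(v²/r + g) and T/(mg) = v²/(rg) + 1 = (6.65)²/(1.69 × 9.81) + 1 = 2.667 + 1 = 3.667.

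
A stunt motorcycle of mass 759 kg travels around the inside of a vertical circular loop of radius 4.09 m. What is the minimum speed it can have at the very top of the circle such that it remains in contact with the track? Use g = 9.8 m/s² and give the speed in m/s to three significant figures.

6.33 m/s

At the highest point the centre is directly below, so both the weight and N act inward: N + mg = mv²/r.
At minimum speed N → 0, so mg = mv_min²/r ⇒ v_min = √(g r) = √(9.8 × 4.09) = 6.331 m/s.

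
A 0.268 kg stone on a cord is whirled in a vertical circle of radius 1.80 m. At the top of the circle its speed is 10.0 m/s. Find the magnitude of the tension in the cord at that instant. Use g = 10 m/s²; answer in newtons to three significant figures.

12.2 N

At the top, both T and the weight mg point inward (toward the centre), so T + mg = mv²/r.
T = m(v²/r − g) = 0.268 × ((10.0)²/1.80 − 10.0) = 0.268 × (55.56 − 10.0) = 0.268 × 45.56 = 12.21 N.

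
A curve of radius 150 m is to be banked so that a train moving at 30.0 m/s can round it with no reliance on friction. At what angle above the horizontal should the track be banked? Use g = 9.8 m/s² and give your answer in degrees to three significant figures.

With no friction, the horizontal component of the normal force provides the centripetal force: N sinθ = mv²/r, while N cosθ = mg vertically.
Dividing: tanθ = v²/(r g) = (30.0)²/(150 × 9.8) = 900.0/1470 = 0.6122.
θ = arctan(0.6122) = 31.48°.

31.5°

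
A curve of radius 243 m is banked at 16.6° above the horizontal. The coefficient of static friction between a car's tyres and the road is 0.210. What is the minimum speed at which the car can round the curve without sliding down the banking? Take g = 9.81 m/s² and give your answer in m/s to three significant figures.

14.1 m/s

At the minimum speed, friction acts up the slope at its limiting value f = μN. Radially (horizontal, toward centre): N sinθ − μN cosθ = mv²/r. Vertically: N cosθ + μN sinθ = mg.
Dividing: v² = r g (sinθ − μcosθ)/(cosθ + μsinθ).
sinθ − μcosθ = 0.2857 − 0.210×0.9583 = 0.08444; cosθ + μsinθ = 0.9583 + 0.210×0.2857 = 1.018.
v² = 243 × 9.81 × 0.08444/1.018 = 197.7 m²/s², so v = 14.06 m/s.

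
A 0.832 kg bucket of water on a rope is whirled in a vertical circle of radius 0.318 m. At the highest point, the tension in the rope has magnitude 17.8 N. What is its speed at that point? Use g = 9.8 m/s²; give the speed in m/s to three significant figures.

At the top, T + mg = mv²/r, so v = √(r(T/m + g)) = √(0.318 × (17.8/0.832 + 9.8)) = √(0.318 × 31.19) = √9.920 = 3.150 m/s.

3.15 m/s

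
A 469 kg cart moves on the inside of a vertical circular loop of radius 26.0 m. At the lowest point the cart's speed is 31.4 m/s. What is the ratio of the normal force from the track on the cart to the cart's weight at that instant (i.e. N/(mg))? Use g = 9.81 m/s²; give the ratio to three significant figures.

At the bottom, N − mg = mv²/r, so N = m(v²/r + g) and N/(mg) = v²/(rg) + 1 = (31.4)²/(26.0 × 9.81) + 1 = 3.866 + 1 = 4.866.

4.87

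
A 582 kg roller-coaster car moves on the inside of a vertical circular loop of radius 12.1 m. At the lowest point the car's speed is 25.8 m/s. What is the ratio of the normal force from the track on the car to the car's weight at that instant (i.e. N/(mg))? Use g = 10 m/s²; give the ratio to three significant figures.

6.50

At the bottom, N − mg = mv²/r, so N = m(v²/r + g) and N/(mg) = v²/(rg) + 1 = (25.8)²/(12.1 × 10.0) + 1 = 5.501 + 1 = 6.501.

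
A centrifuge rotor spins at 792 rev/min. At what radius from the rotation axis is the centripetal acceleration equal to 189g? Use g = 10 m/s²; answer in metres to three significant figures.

0.275 m

ω = 792 rev/min × 2π/60 = 82.94 rad/s.
a_c = ω²r = 189g ⇒ r = 189 × 10.0 / (82.94)² = 1890/6879 = 0.2748 m.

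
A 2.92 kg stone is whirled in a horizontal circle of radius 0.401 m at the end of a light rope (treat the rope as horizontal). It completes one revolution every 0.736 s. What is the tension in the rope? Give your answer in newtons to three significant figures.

v = 2πr/T = 2π × 0.401/0.736 = 3.423 m/s.
The tension is the only horizontal force, so it supplies the full centripetal force: T = m v²/r = 2.92 × (3.423)²/0.401 = 2.92 × 11.72/0.401 = 85.34 N.

85.3 N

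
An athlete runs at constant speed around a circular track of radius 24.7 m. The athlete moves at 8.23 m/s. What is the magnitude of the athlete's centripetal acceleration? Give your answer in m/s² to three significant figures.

2.74 m/s²

a_c = v²/r = (8.230)²/24.7 = 67.73/24.7 = 2.742 m/s².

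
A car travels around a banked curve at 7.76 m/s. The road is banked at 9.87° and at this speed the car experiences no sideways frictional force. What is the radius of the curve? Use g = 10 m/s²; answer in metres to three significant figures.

34.6 m

Frictionless banking: tanθ = v²/(rg), so r = v²/(g tanθ).
r = (7.76)²/(10.0 × tan 9.87°) = 60.22/(10.0 × 0.1740) = 60.22/1.740 = 34.61 m.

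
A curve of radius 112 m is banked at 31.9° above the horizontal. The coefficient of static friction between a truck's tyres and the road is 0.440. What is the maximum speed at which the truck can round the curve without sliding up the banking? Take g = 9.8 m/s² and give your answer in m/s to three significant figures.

40.1 m/s

At the maximum speed, friction acts down the slope at its limiting value f = μN. Radially (horizontal, toward centre): N sinθ + μN cosθ = mv²/r. Vertically: N cosθ − μN sinθ = mg.
Dividing: v² = r g (sinθ + μcosθ)/(cosθ − μsinθ).
sinθ + μcosθ = 0.5284 + 0.440×0.8490 = 0.9020; cosθ − μsinθ = 0.8490 − 0.440×0.5284 = 0.6165.
v² = 112 × 9.8 × 0.9020/0.6165 = 1606 m²/s², so v = 40.07 m/s.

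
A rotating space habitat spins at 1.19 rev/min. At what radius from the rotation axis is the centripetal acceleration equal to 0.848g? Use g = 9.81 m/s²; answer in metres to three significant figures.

ω = 1.19 rev/min × 2π/60 = 0.1246 rad/s.
a_c = ω²r = 0.848g ⇒ r = 0.848 × 9.81 / (0.1246)² = 8.319/0.01553 = 535.7 m.

536 m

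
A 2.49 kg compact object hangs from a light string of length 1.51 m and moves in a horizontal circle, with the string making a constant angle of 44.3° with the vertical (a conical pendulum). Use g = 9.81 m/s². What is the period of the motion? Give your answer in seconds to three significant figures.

r = L sinθ = 1.055 m. From T sinθ = mω²r and T cosθ = mg: tanθ = ω²r/g, so ω² = g tanθ / r = g/(L cosθ).
ω = √(g/(L cosθ)) = √(9.81/(1.51 × 0.7157)) = √9.077 = 3.013 rad/s.
Period = 2π/ω = 2.085 s.

2.09 s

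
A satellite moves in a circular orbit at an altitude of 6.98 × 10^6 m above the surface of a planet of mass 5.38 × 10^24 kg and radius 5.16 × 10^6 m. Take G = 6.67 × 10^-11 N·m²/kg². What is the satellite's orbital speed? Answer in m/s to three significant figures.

5440 m/s

Orbital radius r = R + h = 5.16 × 10^6 + 6.98 × 10^6 = 1.214 × 10^7 m.
Gravity supplies the centripetal force: G M m / r² = m v² / r, so v = √(GM/r).
v = √(6.67 × 10^-11 × 5.38 × 10^24 / 1.214 × 10^7) = √(2.956 × 10^7) = 5437 m/s.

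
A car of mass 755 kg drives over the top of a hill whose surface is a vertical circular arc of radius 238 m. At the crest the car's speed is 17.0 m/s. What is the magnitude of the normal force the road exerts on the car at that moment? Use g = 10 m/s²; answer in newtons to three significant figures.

6630 N

At the crest the centripetal acceleration points downward (toward the centre of the arc), so mg − N = mv²/r.
N = m(g − v²/r) = 755 × (10.0 − (17.0)²/238) = 755 × (10.0 − 1.214) = 755 × 8.786 = 6633 N.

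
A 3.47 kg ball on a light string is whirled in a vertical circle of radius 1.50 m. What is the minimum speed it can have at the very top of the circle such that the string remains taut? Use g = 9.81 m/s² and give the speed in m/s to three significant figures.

At the highest point the centre is directly below, so both the weight and T act inward: T + mg = mv²/r.
At minimum speed T → 0, so mg = mv_min²/r ⇒ v_min = √(g r) = √(9.81 × 1.50) = 3.836 m/s.

3.84 m/s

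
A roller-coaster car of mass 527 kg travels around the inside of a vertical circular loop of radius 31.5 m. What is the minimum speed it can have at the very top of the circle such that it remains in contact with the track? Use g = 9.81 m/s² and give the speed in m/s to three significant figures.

At the highest point the centre is directly below, so both the weight and N act inward: N + mg = mv²/r.
At minimum speed N → 0, so mg = mv_min²/r ⇒ v_min = √(g r) = √(9.81 × 31.5) = 17.58 m/s.

17.6 m/s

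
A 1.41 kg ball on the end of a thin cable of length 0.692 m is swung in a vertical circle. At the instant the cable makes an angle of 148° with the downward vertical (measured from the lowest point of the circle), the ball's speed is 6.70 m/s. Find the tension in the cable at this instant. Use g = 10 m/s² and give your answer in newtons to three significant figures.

79.5 N

Take the radial direction toward the centre of the circle as positive. The component of the weight along the string toward the centre is −mg cos φ (φ measured from the bottom), so Newton's second law along the string gives T − mg cos φ = m v²/r.
cos 148° = -0.8480, so T = m(v²/r + g cos φ) = 1.41 × ((6.70)²/0.692 + 10.0 × -0.8480) = 1.41 × (64.87 + (-8.480)) = 1.41 × 56.39 = 79.51 N.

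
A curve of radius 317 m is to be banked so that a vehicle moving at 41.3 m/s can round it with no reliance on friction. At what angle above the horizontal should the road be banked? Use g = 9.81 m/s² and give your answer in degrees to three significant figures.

With no friction, the horizontal component of the normal force provides the centripetal force: N sinθ = mv²/r, while N cosθ = mg vertically.
Dividing: tanθ = v²/(r g) = (41.3)²/(317 × 9.81) = 1706/3110 = 0.5485.
θ = arctan(0.5485) = 28.74°.

28.7°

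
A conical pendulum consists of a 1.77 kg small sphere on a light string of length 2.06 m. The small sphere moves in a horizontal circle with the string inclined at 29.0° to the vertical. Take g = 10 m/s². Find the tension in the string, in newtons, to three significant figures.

Vertically the bob has no acceleration, so T cosθ = mg.
T = mg/cosθ = 1.77 × 10.0 / cos 29.0° = 17.70/0.8746 = 20.24 N.

20.2 N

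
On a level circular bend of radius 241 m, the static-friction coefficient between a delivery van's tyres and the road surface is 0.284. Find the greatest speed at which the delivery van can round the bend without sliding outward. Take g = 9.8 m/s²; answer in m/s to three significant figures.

25.9 m/s

On a flat curve, static friction is the only horizontal force, so it must supply the full centripetal force: μ_s m g = m v²/r.
Mass cancels: v_max = √(μ_s g r) = √(0.284 × 9.8 × 241) = √670.8 = 25.90 m/s.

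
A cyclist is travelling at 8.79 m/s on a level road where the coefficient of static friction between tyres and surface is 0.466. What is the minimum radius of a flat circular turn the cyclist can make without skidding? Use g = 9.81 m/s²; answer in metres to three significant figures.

At the limit, μ_s m g = m v²/r, so r_min = v²/(μ_s g) = (8.79)²/(0.466 × 9.81) = 77.26/4.571 = 16.90 m.

16.9 m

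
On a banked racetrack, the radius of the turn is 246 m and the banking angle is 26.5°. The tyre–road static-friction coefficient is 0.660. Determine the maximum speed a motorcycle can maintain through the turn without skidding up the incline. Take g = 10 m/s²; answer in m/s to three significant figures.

65.2 m/s

At the maximum speed, friction acts down the slope at its limiting value f = μN. Radially (horizontal, toward centre): N sinθ + μN cosθ = mv²/r. Vertically: N cosθ − μN sinθ = mg.
Dividing: v² = r g (sinθ + μcosθ)/(cosθ − μsinθ).
sinθ + μcosθ = 0.4462 + 0.660×0.8949 = 1.037; cosθ − μsinθ = 0.8949 − 0.660×0.4462 = 0.6004.
v² = 246 × 10.0 × 1.037/0.6004 = 4248 m²/s², so v = 65.18 m/s.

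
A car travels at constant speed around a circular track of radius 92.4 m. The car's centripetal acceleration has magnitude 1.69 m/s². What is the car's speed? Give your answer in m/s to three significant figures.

12.5 m/s

a_c = v²/r ⇒ v = √(a_c · r) = √(1.69 × 92.4) = √156.2 = 12.50 m/s.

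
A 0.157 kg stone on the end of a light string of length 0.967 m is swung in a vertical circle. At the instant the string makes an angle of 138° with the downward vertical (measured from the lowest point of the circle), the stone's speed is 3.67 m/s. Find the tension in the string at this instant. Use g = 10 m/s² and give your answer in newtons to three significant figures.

Take the radial direction toward the centre of the circle as positive. The component of the weight along the string toward the centre is −mg cos φ (φ measured from the bottom), so Newton's second law along the string gives T − mg cos φ = m v²/r.
cos 138° = -0.7431, so T = m(v²/r + g cos φ) = 0.157 × ((3.67)²/0.967 + 10.0 × -0.7431) = 0.157 × (13.93 + (-7.431)) = 0.157 × 6.497 = 1.020 N.

1.02 N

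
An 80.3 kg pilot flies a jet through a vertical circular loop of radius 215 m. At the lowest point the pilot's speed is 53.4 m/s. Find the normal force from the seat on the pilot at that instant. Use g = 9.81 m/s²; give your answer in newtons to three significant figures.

At the lowest point, N points up (toward the centre) and the weight mg points down (away from the centre), so the net inward force is N − mg = mv²/r.
N = m(v²/r + g) = 80.3 × ((53.4)²/215 + 9.81) = 80.3 × (13.26 + 9.81) = 80.3 × 23.07 = 1853 N.

1850 N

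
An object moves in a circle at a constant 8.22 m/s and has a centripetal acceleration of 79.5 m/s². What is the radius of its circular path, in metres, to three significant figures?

a_c = v²/r ⇒ r = v²/a_c = (8.22)²/79.5 = 67.57/79.5 = 0.8499 m.

0.850 m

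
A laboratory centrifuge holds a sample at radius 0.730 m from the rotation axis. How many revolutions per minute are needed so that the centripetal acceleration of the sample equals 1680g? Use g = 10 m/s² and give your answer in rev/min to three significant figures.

1450 rev/min

Require ω²r = 1680g, so ω = √(1680 × 10.0/0.730) = 151.7 rad/s.
In rev/min: ω × 60/(2π) = 151.7 × 60/(2π) = 1449 rev/min.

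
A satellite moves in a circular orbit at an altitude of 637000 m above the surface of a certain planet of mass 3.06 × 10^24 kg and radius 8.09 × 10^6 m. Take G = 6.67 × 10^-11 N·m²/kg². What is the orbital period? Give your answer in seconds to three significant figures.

r = R + h = 8.09 × 10^6 + 637000 = 8.727 × 10^6 m. Gravity provides the centripetal force: G M m / r² = m v² / r ⇒ v = √(GM/r) = 4836 m/s.
T = 2πr/v = 2π × 8.727 × 10^6 / 4836 = 11340 s.

11300 s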